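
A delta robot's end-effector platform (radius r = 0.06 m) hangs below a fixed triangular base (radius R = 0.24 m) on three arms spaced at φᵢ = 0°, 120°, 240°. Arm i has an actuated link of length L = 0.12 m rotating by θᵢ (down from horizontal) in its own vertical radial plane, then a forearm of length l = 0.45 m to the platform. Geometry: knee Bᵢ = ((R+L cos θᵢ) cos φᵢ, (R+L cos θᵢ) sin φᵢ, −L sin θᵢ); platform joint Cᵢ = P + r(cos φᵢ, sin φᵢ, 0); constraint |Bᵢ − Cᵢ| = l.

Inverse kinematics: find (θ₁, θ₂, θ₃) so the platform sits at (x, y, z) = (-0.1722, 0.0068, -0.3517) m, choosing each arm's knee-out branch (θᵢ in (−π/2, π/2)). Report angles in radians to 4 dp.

rotate P by −φ1: (-0.1722, 0.0068, -0.3517)
  A=0.3522, B=-0.3517, C=(l²−L²−A²−y'²−z²)/(2L)=-0.2487
  √(A²+B²)=0.4977;  θ1 = -0.7847+2.0940 ≈ 1.3093
rotate P by −φ2: (0.0920, 0.1457, -0.3517)
  e−x'=0.0880;  (l²−L²−(e−x')²−y'²−z²)/2L = 0.1476
  θ2 = atan2(B,A) + arccos(C/0.3625) = -0.1741
arm 3 (φ=240.0°): x'=0.0802, y'=-0.1525
  A cos θ + B sin θ = C:  0.0998·cos θ + -0.3517·sin θ = 0.1299
  √(A²+B²)=0.3656;  θ3 = -1.2943+1.2074 ≈ -0.0869

θ₁ = 1.3093, θ₂ = -0.1741, θ₃ = -0.0869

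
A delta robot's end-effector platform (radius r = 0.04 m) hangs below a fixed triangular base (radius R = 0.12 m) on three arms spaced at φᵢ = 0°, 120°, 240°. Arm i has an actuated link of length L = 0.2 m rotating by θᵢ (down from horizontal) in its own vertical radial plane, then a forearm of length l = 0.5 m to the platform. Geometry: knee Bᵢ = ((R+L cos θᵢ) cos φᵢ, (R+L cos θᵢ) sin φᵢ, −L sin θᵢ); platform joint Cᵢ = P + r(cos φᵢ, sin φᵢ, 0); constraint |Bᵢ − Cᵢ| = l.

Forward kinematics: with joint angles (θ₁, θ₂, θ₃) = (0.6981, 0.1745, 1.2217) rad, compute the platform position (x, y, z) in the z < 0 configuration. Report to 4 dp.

S1 = (0.2332·cos0.0°, 0.2332·sin0.0°, -0.1286) = (0.2332, 0.0000, -0.1286)
φ2=120.0°: virtual centre (-0.1385, 0.2399, -0.0347), radius l
φ3=240.0°: virtual centre (-0.0742, -0.1285, -0.1879), radius l
|S₂|²−|S₁|² = 0.0070;  |S₃|²−|S₁|² = -0.0136
plane₁₂: -0.7434x+0.4797y+0.1877z = 0.0070
det = 0.4860;  x = 0.0097+-0.0180z,  y = 0.0296+-0.4190z
sphere 1 gives Az²+Bz+C=0 with A=1.1759, B=0.2403, C=-0.1826;  B²−4AC=0.9168;  roots -0.5093, 0.3049;  negative root z = -0.5093
x = 0.0188, y = 0.2430

(0.0188, 0.2430, -0.5093)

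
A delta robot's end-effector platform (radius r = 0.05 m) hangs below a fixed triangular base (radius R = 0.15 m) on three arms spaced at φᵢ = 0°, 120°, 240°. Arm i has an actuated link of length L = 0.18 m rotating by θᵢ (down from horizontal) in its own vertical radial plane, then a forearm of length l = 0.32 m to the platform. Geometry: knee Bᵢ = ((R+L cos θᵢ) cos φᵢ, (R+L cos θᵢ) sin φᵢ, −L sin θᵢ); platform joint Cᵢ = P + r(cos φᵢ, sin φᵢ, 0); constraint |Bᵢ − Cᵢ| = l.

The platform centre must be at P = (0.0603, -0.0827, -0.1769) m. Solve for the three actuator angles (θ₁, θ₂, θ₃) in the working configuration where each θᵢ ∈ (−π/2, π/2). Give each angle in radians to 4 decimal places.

θ₁ = -0.2619, θ₂ = 0.8730, θ₃ = -0.0870

φ1=0.0° → target in arm frame (0.0603, -0.0827)
  e−x'=0.0397;  (l²−L²−(e−x')²−y'²−z²)/2L = 0.0841
  √(A²+B²)=0.1813;  θ1 = -1.3500+1.0882 ≈ -0.2619
arm 2 (φ=120.0°): x'=-0.1018, y'=-0.0109
  e−x'=0.2018;  (l²−L²−(e−x')²−y'²−z²)/2L = -0.0059
  γ=atan2(-0.1769,0.2018)=-0.7198;  ψ=arccos(-0.0220)=1.5928;  θ2=γ+ψ≈0.8730
rotate P by −φ3: (0.0415, 0.0936, -0.1769)
  A=0.0585, B=-0.1769, C=(l²−L²−A²−y'²−z²)/(2L)=0.0737
  θ3 = atan2(B,A) + arccos(C/0.1863) = -0.0870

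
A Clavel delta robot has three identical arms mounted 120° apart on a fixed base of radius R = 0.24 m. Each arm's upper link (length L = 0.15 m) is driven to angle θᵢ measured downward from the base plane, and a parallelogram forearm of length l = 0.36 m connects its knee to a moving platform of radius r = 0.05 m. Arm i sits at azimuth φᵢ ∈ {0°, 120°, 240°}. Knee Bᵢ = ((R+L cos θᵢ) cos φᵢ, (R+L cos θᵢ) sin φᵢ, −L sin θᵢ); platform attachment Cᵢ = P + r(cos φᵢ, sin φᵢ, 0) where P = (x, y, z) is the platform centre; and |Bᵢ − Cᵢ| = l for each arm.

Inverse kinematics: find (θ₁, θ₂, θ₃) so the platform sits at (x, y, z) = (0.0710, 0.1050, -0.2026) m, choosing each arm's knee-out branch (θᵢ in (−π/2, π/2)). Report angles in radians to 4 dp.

θ₁ = -0.0874, θ₂ = 0.0868, θ₃ = 1.3092

arm 1 (φ=0.0°): x'=0.0710, y'=0.1050
  A cos θ + B sin θ = C:  0.1190·cos θ + -0.2026·sin θ = 0.1362
  θ1 = atan2(B,A) + arccos(C/0.2350) = -0.0874
arm 2 (φ=120.0°): x'=0.0554, y'=-0.1140
  e−x'=0.1346;  (l²−L²−(e−x')²−y'²−z²)/2L = 0.1165
  θ2 = atan2(B,A) + arccos(C/0.2432) = 0.0868
φ3=240.0° → target in arm frame (-0.1264, 0.0090)
  e−x'=0.3164;  (l²−L²−(e−x')²−y'²−z²)/2L = -0.1139
  γ=atan2(-0.2026,0.3164)=-0.5695;  ψ=arccos(-0.3030)=1.8787;  θ3=γ+ψ≈1.3092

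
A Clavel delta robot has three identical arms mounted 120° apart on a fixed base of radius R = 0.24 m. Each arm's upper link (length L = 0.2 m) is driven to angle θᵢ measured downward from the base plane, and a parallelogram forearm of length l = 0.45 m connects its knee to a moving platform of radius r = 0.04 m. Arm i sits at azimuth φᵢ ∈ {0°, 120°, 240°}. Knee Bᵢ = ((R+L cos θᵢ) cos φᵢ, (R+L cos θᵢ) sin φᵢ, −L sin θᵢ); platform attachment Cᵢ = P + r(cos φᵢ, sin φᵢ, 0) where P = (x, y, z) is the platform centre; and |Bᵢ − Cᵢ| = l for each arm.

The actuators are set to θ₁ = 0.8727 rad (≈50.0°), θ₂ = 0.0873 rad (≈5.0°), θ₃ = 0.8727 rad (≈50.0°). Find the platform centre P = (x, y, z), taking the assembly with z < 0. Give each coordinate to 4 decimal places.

(-0.0565, 0.0978, -0.3646)

O1 = (0.3286·cos0.0°, 0.3286·sin0.0°, -0.1532) = (0.3286, 0.0000, -0.1532)
O2 = (0.3992·cos120.0°, 0.3992·sin120.0°, -0.0174) = (-0.1996, 0.3458, -0.0174)
O3 = (0.3286·cos240.0°, 0.3286·sin240.0°, -0.1532) = (-0.1643, -0.2845, -0.1532)
|O₂|²−|O₁|² = 0.0283;  |O₃|²−|O₁|² = 0.0000
plane₁₂: -1.0563x+0.6915y+0.2716z = 0.0283
det = 1.2827;  x = -0.0125+0.1205z,  y = 0.0217+-0.2087z
into |P−O₁|² = l²: 1.0581z² + 0.2152z + -0.0622 = 0;  Δ = 0.3096;  z = -0.3646 or 0.1612 → z<0 root = -0.3646
x = -0.0565, y = 0.0978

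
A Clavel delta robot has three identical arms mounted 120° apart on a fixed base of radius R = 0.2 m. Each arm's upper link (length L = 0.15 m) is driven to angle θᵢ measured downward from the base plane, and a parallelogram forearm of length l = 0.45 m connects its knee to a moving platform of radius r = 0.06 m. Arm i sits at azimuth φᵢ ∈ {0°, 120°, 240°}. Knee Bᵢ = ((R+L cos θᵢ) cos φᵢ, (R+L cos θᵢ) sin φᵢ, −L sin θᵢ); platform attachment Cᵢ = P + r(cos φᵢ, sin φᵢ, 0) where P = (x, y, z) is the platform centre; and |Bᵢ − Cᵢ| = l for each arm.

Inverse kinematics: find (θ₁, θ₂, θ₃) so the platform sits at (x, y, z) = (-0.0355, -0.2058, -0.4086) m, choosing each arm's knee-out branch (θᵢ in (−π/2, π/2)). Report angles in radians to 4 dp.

θ₁ = 0.8731, θ₂ = 1.3092, θ₃ = -0.1742

φ1=0.0° → target in arm frame (-0.0355, -0.2058)
  A cos θ + B sin θ = C:  0.1755·cos θ + -0.4086·sin θ = -0.2004
  θ1 = atan2(B,A) + arccos(C/0.4447) = 0.8731
φ2=120.0° → target in arm frame (-0.1605, 0.1336)
  A cos θ + B sin θ = C:  0.3005·cos θ + -0.4086·sin θ = -0.3170
  √(A²+B²)=0.5072;  θ2 = -0.9367+2.2460 ≈ 1.3092
arm 3 (φ=240.0°): x'=0.1960, y'=0.0722
  e−x'=-0.0560;  (l²−L²−(e−x')²−y'²−z²)/2L = 0.0157
  √(A²+B²)=0.4124;  θ3 = -1.7069+1.5328 ≈ -0.1742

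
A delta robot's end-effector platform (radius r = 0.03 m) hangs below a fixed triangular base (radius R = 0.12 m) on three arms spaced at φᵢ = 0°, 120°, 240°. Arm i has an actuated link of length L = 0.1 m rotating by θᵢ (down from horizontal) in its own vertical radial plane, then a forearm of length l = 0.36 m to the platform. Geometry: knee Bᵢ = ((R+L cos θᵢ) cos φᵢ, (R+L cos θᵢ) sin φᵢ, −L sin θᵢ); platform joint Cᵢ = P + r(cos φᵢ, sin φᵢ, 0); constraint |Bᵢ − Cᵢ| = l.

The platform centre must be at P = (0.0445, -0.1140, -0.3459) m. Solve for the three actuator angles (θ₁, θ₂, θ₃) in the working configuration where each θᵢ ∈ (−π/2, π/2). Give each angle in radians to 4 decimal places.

arm 1 (φ=0.0°): x'=0.0445, y'=-0.1140
  e−x'=0.0455;  (l²−L²−(e−x')²−y'²−z²)/2L = -0.0756
  θ1 = atan2(B,A) + arccos(C/0.3489) = 0.3491
arm 2 (φ=120.0°): x'=-0.1210, y'=0.0185
  A cos θ + B sin θ = C:  0.2110·cos θ + -0.3459·sin θ = -0.2245
  √(A²+B²)=0.4052;  θ2 = -1.0231+2.1581 ≈ 1.1350
arm 3 (φ=240.0°): x'=0.0765, y'=0.0955
  A=0.0135, B=-0.3459, C=(l²−L²−A²−y'²−z²)/(2L)=-0.0468
  θ3 = atan2(B,A) + arccos(C/0.3462) = 0.1746

θ₁ = 0.3491, θ₂ = 1.1350, θ₃ = 0.1746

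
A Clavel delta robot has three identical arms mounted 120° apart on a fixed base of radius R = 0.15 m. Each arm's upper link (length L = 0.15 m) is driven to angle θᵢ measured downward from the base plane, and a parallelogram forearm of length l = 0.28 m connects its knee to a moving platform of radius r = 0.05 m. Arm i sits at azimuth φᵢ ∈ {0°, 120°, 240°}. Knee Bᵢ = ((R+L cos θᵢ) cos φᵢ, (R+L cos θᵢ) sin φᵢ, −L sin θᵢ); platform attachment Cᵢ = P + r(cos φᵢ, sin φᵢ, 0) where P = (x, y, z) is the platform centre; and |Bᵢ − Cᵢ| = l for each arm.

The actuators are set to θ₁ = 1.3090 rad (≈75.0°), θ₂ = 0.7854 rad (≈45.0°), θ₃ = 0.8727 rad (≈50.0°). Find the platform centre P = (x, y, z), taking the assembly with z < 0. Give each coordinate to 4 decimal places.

(-0.0730, 0.0101, -0.3278)

arm 1 at φ=0.0°: ρ1 = 0.1388;  S1 = (0.1388, 0.0000, -0.1449)
arm 2 at φ=120.0°: ρ2 = 0.2061;  S2 = (-0.1030, 0.1785, -0.1061)
S3 = (0.1964·cos240.0°, 0.1964·sin240.0°, -0.1149) = (-0.0982, -0.1701, -0.1149)
eliminate P² terms by subtracting sphere 1 from 2 and 3
linear system: -0.4837x+0.3569y = 0.0134−0.0776z; -0.4741x+-0.3402y = 0.0115−0.0600z
Cramer: x(z) = -0.0260+0.1433z;  y(z) = 0.0024-0.0234z
sphere 1 gives Az²+Bz+C=0 with A=1.0211, B=0.2424, C=-0.0302;  B²−4AC=0.1822;  roots -0.3278, 0.0903;  negative root z = -0.3278
x = -0.0730, y = 0.0101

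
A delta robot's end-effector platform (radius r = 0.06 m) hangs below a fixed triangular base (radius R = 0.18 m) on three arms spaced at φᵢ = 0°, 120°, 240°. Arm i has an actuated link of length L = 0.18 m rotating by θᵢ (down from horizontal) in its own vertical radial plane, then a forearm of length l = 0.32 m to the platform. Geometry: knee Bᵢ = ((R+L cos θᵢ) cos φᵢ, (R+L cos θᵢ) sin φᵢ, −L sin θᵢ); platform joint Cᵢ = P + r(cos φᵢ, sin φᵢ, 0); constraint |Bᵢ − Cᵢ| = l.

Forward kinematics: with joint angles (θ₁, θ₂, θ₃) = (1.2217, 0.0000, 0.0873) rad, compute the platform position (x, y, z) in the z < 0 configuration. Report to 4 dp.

(-0.1374, 0.0059, -0.1944)

centre 1 = (0.1816·cos0.0°, 0.1816·sin0.0°, -0.1691) = (0.1816, 0.0000, -0.1691)
centre 2 = (0.3000·cos120.0°, 0.3000·sin120.0°, 0.0000) = (-0.1500, 0.2598, 0.0000)
arm 3 at φ=240.0°: ρ3 = 0.2993;  centre 3 = (-0.1497, -0.2592, -0.0157)
|centre ₂|²−|centre ₁|² = 0.0284;  |centre ₃|²−|centre ₁|² = 0.0283
plane₁₂: -0.6631x+0.5196y+0.3383z = 0.0284
det = 0.6880;  x = -0.0428+0.4867z,  y = 0.0001+-0.0299z
sphere 1 gives Az²+Bz+C=0 with A=1.2378, B=0.1199, C=-0.0235;  B²−4AC=0.1306;  roots -0.1944, 0.0975;  negative root z = -0.1944
x = -0.1374, y = 0.0059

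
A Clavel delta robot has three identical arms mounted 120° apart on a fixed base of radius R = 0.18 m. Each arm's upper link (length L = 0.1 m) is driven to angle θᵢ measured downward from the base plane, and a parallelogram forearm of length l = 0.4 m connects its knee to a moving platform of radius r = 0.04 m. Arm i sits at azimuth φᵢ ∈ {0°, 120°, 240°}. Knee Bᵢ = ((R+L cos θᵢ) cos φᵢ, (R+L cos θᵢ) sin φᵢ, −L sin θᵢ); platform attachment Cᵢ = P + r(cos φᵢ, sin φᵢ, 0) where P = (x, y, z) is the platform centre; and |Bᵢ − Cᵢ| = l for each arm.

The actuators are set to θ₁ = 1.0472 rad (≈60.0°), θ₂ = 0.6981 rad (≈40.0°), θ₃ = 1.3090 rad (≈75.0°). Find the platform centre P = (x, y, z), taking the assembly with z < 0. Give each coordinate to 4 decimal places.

(-0.0051, 0.0630, -0.4301)

arm 1 at φ=0.0°: ρ1 = 0.1900;  O1 = (0.1900, 0.0000, -0.0866)
O2 = (0.2166·cos120.0°, 0.2166·sin120.0°, -0.0643) = (-0.1083, 0.1876, -0.0643)
arm 3 at φ=240.0°: ρ3 = 0.1659;  O3 = (-0.0829, -0.1437, -0.0966)
|O₂|²−|O₁|² = 0.0074;  |O₃|²−|O₁|² = -0.0068
plane₁₂: -0.5966x+0.3752y+0.0447z = 0.0074
det = 0.3762;  x = 0.0010+0.0142z,  y = 0.0215+-0.0965z
into |P−O₁|² = l²: 1.0095z² + 0.1637z + -0.1163 = 0;  Δ = 0.4966;  z = -0.4301 or 0.2679 → z<0 root = -0.4301
x = -0.0051, y = 0.0630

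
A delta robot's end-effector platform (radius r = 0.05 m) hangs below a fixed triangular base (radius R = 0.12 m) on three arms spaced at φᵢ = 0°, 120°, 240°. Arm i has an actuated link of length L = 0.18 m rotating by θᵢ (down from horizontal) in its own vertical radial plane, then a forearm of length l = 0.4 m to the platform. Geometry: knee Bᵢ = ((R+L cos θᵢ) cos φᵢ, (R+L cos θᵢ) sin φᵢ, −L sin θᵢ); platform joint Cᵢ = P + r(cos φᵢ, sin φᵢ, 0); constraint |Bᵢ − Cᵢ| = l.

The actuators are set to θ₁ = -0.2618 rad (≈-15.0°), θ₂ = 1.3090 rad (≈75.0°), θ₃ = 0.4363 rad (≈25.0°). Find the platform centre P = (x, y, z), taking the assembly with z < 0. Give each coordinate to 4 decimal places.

centre 1 = (0.2439·cos0.0°, 0.2439·sin0.0°, 0.0466) = (0.2439, 0.0000, 0.0466)
φ2=120.0°: virtual centre (-0.0583, 0.1010, -0.1739), radius l
φ3=240.0°: virtual centre (-0.1166, -0.2019, -0.0761), radius l
|centre ₂|²−|centre ₁|² = -0.0178;  |centre ₃|²−|centre ₁|² = -0.0015
linear system: -0.6043x+0.2019y = -0.0178−-0.4409z; -0.7209x+-0.4038y = -0.0015−-0.2453z
Cramer: x(z) = 0.0192-0.5841z;  y(z) = -0.0306+0.4353z
quadratic in z: (1.5307)z²+(0.1426)z+(-0.1064)=0, √Δ=0.8198 → z ∈ {-0.3143, 0.2212}; z = -0.3143 (taking z<0)
x = 0.2029, y = -0.1675

(0.2029, -0.1675, -0.3143)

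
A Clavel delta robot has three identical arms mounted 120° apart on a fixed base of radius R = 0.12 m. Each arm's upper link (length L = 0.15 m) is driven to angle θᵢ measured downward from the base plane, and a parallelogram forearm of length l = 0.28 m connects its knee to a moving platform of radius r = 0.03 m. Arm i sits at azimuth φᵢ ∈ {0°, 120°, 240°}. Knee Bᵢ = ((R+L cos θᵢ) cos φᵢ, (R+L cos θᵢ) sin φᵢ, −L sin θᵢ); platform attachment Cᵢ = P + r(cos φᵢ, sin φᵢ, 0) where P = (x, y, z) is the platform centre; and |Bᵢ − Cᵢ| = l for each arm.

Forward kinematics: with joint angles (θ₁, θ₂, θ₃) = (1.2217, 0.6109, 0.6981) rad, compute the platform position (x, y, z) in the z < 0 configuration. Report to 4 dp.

arm 1 at φ=0.0°: ρ1 = 0.1413;  O1 = (0.1413, 0.0000, -0.1410)
φ2=120.0°: virtual centre (-0.1064, 0.1844, -0.0860), radius l
arm 3 at φ=240.0°: ρ3 = 0.2049;  O3 = (-0.1025, -0.1775, -0.0964)
eliminate P² terms by subtracting sphere 1 from 2 and 3
[-0.4955 0.3687 0.1098]·P = 0.0129;  [-0.4875 -0.3549 0.0891]·P = 0.0114
det = 0.3556;  x = -0.0247+0.2020z,  y = 0.0017+-0.0265z
sphere 1 gives Az²+Bz+C=0 with A=1.0415, B=0.2147, C=-0.0310;  B²−4AC=0.1751;  roots -0.3040, 0.0978;  negative root z = -0.3040
x = -0.0861, y = 0.0097

(-0.0861, 0.0097, -0.3040)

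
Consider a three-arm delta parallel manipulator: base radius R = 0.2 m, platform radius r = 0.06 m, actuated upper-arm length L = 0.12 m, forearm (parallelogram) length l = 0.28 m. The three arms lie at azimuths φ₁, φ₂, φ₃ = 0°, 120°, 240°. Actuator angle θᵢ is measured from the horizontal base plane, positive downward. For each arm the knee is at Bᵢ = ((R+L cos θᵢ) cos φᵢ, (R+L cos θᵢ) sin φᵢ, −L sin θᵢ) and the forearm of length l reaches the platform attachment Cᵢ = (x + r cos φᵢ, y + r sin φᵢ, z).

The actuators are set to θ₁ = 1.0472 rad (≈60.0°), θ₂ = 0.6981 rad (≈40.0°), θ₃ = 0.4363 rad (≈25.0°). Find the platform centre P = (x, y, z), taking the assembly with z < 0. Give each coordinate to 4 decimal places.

φ1=0.0°: virtual centre (0.2000, 0.0000, -0.1039), radius l
centre 2 = (0.2319·cos120.0°, 0.2319·sin120.0°, -0.0771) = (-0.1160, 0.2009, -0.0771)
arm 3 at φ=240.0°: ρ3 = 0.2488;  centre 3 = (-0.1244, -0.2154, -0.0507)
eliminate P² terms by subtracting sphere 1 from 2 and 3
linear system: -0.6319x+0.4017y = 0.0089−0.0536z; -0.6488x+-0.4309y = 0.0137−0.1064z
det = 0.5329;  x = -0.0175+0.1236z,  y = -0.0053+0.0610z
quadratic in z: (1.0190)z²+(0.1534)z+(-0.0203)=0, √Δ=0.3257 → z ∈ {-0.2351, 0.0845}; z = -0.2351 (taking z<0)
x = -0.0466, y = -0.0196

(-0.0466, -0.0196, -0.2351)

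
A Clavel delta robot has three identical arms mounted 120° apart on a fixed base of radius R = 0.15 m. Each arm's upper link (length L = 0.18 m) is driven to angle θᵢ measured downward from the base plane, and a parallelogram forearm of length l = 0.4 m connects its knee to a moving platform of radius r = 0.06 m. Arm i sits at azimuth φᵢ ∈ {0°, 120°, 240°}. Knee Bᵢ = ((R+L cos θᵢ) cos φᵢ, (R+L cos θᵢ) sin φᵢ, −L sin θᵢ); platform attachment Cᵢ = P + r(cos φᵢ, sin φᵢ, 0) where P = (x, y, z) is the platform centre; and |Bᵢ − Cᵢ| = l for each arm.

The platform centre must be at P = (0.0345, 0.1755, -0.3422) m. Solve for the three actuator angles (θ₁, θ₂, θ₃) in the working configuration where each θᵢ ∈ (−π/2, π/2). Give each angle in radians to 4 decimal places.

rotate P by −φ1: (0.0345, 0.1755, -0.3422)
  e−x'=0.0555;  (l²−L²−(e−x')²−y'²−z²)/2L = -0.0649
  γ=atan2(-0.3422,0.0555)=-1.4100;  ψ=arccos(-0.1873)=1.7593;  θ1=γ+ψ≈0.3492
φ2=120.0° → target in arm frame (0.1347, -0.1176)
  A cos θ + B sin θ = C:  -0.0447·cos θ + -0.3422·sin θ = -0.0148
  γ=atan2(-0.3422,-0.0447)=-1.7008;  ψ=arccos(-0.0430)=1.6138;  θ2=γ+ψ≈-0.0870
φ3=240.0° → target in arm frame (-0.1692, -0.0579)
  e−x'=0.2592;  (l²−L²−(e−x')²−y'²−z²)/2L = -0.1668
  θ3 = atan2(B,A) + arccos(C/0.4293) = 1.0474

θ₁ = 0.3492, θ₂ = -0.0870, θ₃ = 1.0474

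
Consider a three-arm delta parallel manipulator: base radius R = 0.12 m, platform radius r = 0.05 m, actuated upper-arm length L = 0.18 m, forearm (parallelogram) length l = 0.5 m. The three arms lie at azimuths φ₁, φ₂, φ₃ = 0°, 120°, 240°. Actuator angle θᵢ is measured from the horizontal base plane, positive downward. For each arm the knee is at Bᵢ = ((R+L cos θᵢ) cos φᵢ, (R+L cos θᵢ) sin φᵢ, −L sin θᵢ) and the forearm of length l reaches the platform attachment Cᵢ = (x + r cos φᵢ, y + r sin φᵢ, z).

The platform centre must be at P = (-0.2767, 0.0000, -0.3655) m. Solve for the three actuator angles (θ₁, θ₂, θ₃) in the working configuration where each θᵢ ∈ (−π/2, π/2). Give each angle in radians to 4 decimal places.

rotate P by −φ1: (-0.2767, 0.0000, -0.3655)
  A cos θ + B sin θ = C:  0.3467·cos θ + -0.3655·sin θ = -0.1005
  √(A²+B²)=0.5038;  θ1 = -0.8118+1.7717 ≈ 0.9599
arm 2 (φ=120.0°): x'=0.1383, y'=0.2396
  A cos θ + B sin θ = C:  -0.0683·cos θ + -0.3655·sin θ = 0.0609
  γ=atan2(-0.3655,-0.0683)=-1.7557;  ψ=arccos(0.1637)=1.4063;  θ2=γ+ψ≈-0.3493
arm 3 (φ=240.0°): x'=0.1384, y'=-0.2396
  A cos θ + B sin θ = C:  -0.0684·cos θ + -0.3655·sin θ = 0.0609
  γ=atan2(-0.3655,-0.0684)=-1.7557;  ψ=arccos(0.1637)=1.4063;  θ3=γ+ψ≈-0.3493

θ₁ = 0.9599, θ₂ = -0.3493, θ₃ = -0.3493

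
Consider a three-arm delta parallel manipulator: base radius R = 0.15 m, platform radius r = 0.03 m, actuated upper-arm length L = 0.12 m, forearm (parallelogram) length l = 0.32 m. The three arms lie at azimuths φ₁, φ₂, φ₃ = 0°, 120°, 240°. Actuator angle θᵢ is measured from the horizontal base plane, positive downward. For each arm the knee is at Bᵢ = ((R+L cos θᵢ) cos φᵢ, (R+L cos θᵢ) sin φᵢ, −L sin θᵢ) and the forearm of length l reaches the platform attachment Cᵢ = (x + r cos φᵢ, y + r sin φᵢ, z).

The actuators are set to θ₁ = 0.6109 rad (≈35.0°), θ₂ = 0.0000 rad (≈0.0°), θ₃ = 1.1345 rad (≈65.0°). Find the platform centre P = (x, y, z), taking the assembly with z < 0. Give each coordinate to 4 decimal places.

(0.0025, 0.1088, -0.2786)

arm 1 at φ=0.0°: ρ1 = 0.2183;  centre 1 = (0.2183, 0.0000, -0.0688)
φ2=120.0°: virtual centre (-0.1200, 0.2078, 0.0000), radius l
arm 3 at φ=240.0°: ρ3 = 0.1707;  centre 3 = (-0.0854, -0.1478, -0.1088)
subtract pairs → two planes through P
linear system: -0.6766x+0.4157y = 0.0052−0.1377z; -0.6073x+-0.2957y = -0.0114−-0.0799z
det = 0.4525;  x = 0.0071+0.0166z,  y = 0.0241+-0.3042z
sphere 1 gives Az²+Bz+C=0 with A=1.0928, B=0.1160, C=-0.0525;  B²−4AC=0.2428;  roots -0.2786, 0.1724;  negative root z = -0.2786
x = 0.0025, y = 0.1088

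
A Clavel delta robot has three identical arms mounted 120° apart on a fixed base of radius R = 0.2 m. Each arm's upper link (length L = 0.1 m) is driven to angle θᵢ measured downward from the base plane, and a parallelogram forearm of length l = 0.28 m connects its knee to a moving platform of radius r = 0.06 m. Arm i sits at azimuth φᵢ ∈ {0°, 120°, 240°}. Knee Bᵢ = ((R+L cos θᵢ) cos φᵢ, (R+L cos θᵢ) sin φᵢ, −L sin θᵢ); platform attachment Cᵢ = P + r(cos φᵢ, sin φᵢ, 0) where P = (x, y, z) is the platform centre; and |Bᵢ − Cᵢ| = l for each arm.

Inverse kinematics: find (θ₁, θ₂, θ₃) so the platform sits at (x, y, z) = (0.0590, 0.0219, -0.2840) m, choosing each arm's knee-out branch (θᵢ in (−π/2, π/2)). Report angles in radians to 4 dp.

θ₁ = 0.6106, θ₂ = 1.1347, θ₃ = 1.3962

rotate P by −φ1: (0.0590, 0.0219, -0.2840)
  e−x'=0.0810;  (l²−L²−(e−x')²−y'²−z²)/2L = -0.0965
  √(A²+B²)=0.2953;  θ1 = -1.2930+1.9036 ≈ 0.6106
arm 2 (φ=120.0°): x'=-0.0105, y'=-0.0620
  A cos θ + B sin θ = C:  0.1505·cos θ + -0.2840·sin θ = -0.1938
  √(A²+B²)=0.3214;  θ2 = -1.0834+2.2181 ≈ 1.1347
φ3=240.0° → target in arm frame (-0.0485, 0.0401)
  A=0.1885, B=-0.2840, C=(l²−L²−A²−y'²−z²)/(2L)=-0.2469
  θ3 = atan2(B,A) + arccos(C/0.3408) = 1.3962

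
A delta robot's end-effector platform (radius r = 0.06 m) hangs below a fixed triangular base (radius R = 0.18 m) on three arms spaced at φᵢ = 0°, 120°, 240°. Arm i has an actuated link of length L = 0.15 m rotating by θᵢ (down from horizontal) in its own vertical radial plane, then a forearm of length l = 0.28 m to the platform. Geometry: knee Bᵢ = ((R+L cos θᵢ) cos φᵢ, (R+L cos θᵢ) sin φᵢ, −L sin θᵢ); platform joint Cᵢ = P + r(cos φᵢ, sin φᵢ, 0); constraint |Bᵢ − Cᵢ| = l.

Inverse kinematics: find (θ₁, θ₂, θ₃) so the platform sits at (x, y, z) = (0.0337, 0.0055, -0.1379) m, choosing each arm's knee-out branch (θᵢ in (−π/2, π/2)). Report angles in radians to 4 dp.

θ₁ = -0.0875, θ₂ = 0.4366, θ₃ = 0.5232

φ1=0.0° → target in arm frame (0.0337, 0.0055)
  e−x'=0.0863;  (l²−L²−(e−x')²−y'²−z²)/2L = 0.0980
  γ=atan2(-0.1379,0.0863)=-1.0116;  ψ=arccos(0.6025)=0.9241;  θ1=γ+ψ≈-0.0875
arm 2 (φ=120.0°): x'=-0.0121, y'=-0.0319
  A cos θ + B sin θ = C:  0.1321·cos θ + -0.1379·sin θ = 0.0614
  θ2 = atan2(B,A) + arccos(C/0.1910) = 0.4366
arm 3 (φ=240.0°): x'=-0.0216, y'=0.0264
  A cos θ + B sin θ = C:  0.1416·cos θ + -0.1379·sin θ = 0.0538
  γ=atan2(-0.1379,0.1416)=-0.7721;  ψ=arccos(0.2720)=1.2953;  θ3=γ+ψ≈0.5232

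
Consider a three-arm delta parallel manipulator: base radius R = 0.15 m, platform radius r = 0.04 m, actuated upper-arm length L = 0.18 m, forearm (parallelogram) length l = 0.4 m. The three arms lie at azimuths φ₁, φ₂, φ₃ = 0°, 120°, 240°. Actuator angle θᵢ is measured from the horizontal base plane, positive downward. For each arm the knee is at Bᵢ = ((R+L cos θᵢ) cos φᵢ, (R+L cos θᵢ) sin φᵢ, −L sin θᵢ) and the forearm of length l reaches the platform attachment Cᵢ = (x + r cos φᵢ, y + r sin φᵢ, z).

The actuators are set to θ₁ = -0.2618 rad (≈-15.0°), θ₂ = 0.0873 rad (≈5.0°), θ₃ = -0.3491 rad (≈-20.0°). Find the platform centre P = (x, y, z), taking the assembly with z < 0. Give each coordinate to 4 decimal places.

(0.0132, -0.0361, -0.2457)

arm 1 at φ=0.0°: e+L cos θ1 = 0.2839;  S1 = (0.2839, 0.0000, 0.0466)
S2 = (0.2893·cos120.0°, 0.2893·sin120.0°, -0.0157) = (-0.1447, 0.2506, -0.0157)
φ3=240.0°: virtual centre (-0.1396, -0.2417, 0.0616), radius l
eliminate P² terms by subtracting sphere 1 from 2 and 3
[-0.8570 0.5011 -0.1246]·P = 0.0012;  [-0.8469 -0.4835 0.0300]·P = -0.0010
Cramer: x(z) = -0.0001-0.0539z;  y(z) = 0.0023+0.1564z
quadratic in z: (1.0274)z²+(-0.0619)z+(-0.0772)=0, √Δ=0.5667 → z ∈ {-0.2457, 0.3059}; z = -0.2457 (taking z<0)
x = 0.0132, y = -0.0361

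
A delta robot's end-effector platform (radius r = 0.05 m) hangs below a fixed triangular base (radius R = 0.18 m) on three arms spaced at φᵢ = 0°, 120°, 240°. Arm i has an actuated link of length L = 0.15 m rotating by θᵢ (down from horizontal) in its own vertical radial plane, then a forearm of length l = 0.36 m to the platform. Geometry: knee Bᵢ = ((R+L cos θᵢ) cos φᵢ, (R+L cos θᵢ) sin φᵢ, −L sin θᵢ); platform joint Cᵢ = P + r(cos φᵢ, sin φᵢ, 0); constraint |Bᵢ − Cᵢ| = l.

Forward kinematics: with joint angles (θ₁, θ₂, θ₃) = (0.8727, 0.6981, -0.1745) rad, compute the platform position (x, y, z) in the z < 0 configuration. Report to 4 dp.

(-0.0746, -0.0859, -0.2927)

φ1=0.0°: virtual centre (0.2264, 0.0000, -0.1149), radius l
O2 = (0.2449·cos120.0°, 0.2449·sin120.0°, -0.0964) = (-0.1225, 0.2121, -0.0964)
O3 = (0.2777·cos240.0°, 0.2777·sin240.0°, 0.0260) = (-0.1389, -0.2405, 0.0260)
subtract pairs → two planes through P
linear system: -0.6977x+0.4242y = 0.0048−0.0370z; -0.7306x+-0.4810y = 0.0133−0.2819z
Cramer: x(z) = -0.0123+0.2128z;  y(z) = -0.0090+0.2628z
sphere 1 gives Az²+Bz+C=0 with A=1.1144, B=0.1235, C=-0.0593;  B²−4AC=0.2796;  roots -0.2927, 0.1819;  negative root z = -0.2927
x = -0.0746, y = -0.0859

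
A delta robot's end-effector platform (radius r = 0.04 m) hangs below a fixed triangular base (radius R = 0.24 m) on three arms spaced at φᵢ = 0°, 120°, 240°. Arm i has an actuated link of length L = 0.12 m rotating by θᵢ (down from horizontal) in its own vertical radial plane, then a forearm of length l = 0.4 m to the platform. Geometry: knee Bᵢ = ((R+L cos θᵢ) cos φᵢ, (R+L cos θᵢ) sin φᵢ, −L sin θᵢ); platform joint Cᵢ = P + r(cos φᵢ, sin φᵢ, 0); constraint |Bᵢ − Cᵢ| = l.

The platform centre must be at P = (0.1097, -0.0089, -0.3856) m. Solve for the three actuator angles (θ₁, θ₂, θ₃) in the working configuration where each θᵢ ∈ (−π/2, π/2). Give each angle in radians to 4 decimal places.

rotate P by −φ1: (0.1097, -0.0089, -0.3856)
  A=0.0903, B=-0.3856, C=(l²−L²−A²−y'²−z²)/(2L)=-0.0472
  θ1 = atan2(B,A) + arccos(C/0.3960) = 0.3494
arm 2 (φ=120.0°): x'=-0.0626, y'=-0.0906
  A cos θ + B sin θ = C:  0.2626·cos θ + -0.3856·sin θ = -0.3343
  θ2 = atan2(B,A) + arccos(C/0.4665) = 1.3966
arm 3 (φ=240.0°): x'=-0.0471, y'=0.0995
  A cos θ + B sin θ = C:  0.2471·cos θ + -0.3856·sin θ = -0.3086
  θ3 = atan2(B,A) + arccos(C/0.4580) = 1.3092

θ₁ = 0.3494, θ₂ = 1.3966, θ₃ = 1.3092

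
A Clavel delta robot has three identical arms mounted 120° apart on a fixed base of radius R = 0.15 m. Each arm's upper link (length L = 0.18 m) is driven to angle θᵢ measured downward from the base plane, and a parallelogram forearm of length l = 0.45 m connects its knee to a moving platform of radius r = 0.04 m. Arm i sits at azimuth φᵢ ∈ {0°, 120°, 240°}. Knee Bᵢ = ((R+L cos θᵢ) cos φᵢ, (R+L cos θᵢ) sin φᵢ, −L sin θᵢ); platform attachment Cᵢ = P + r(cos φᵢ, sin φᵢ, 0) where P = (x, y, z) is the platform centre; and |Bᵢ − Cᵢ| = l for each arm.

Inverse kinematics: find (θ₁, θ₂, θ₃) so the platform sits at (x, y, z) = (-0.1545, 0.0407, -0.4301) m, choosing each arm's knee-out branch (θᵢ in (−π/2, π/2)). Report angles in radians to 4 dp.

θ₁ = 1.0473, θ₂ = 0.1745, θ₃ = 0.4365

rotate P by −φ1: (-0.1545, 0.0407, -0.4301)
  e−x'=0.2645;  (l²−L²−(e−x')²−y'²−z²)/2L = -0.2403
  γ=atan2(-0.4301,0.2645)=-1.0194;  ψ=arccos(-0.4759)=2.0668;  θ1=γ+ψ≈1.0473
φ2=120.0° → target in arm frame (0.1125, 0.1135)
  A=-0.0025, B=-0.4301, C=(l²−L²−A²−y'²−z²)/(2L)=-0.0771
  √(A²+B²)=0.4301;  θ2 = -1.5766+1.7511 ≈ 0.1745
φ3=240.0° → target in arm frame (0.0420, -0.1542)
  A cos θ + B sin θ = C:  0.0680·cos θ + -0.4301·sin θ = -0.1202
  γ=atan2(-0.4301,0.0680)=-1.4140;  ψ=arccos(-0.2760)=1.8505;  θ3=γ+ψ≈0.4365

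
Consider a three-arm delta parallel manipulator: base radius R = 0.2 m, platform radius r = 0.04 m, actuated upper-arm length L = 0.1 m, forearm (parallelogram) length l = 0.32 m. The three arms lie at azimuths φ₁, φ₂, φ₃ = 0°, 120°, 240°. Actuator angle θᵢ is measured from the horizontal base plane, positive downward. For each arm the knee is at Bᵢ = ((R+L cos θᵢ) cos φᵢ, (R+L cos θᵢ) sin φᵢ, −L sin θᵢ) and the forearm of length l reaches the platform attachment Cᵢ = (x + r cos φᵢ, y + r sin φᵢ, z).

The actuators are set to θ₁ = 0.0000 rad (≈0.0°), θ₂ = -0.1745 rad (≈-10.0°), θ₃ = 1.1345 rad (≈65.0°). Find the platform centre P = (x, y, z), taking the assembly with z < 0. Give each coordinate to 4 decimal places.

(0.0392, 0.0837, -0.2159)

φ1=0.0°: virtual centre (0.2600, 0.0000, 0.0000), radius l
arm 2 at φ=120.0°: (R−r)+L cos θ2 = 0.2585;  S2 = (-0.1292, 0.2239, 0.0174)
arm 3 at φ=240.0°: (R−r)+L cos θ3 = 0.2023;  S3 = (-0.1011, -0.1752, -0.0906)
subtract pairs → two planes through P
[-0.7785 0.4477 0.0347]·P = -0.0005;  [-0.7223 -0.3503 -0.1813]·P = -0.0185
det = 0.5961;  x = 0.0142+-0.1157z,  y = 0.0235+-0.2788z
sphere 1 gives Az²+Bz+C=0 with A=1.0911, B=0.0438, C=-0.0414;  B²−4AC=0.1827;  roots -0.2159, 0.1758;  negative root z = -0.2159
x = 0.0392, y = 0.0837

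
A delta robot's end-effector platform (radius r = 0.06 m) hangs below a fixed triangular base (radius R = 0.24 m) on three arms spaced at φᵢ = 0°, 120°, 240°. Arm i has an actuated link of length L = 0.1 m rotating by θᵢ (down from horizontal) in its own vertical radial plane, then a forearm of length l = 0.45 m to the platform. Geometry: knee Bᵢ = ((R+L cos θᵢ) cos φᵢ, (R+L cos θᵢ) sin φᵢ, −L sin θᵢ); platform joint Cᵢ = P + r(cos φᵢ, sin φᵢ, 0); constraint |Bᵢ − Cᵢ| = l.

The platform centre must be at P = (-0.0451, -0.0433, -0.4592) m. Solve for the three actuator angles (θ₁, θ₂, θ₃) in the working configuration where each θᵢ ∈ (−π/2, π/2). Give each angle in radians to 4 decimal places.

rotate P by −φ1: (-0.0451, -0.0433, -0.4592)
  A cos θ + B sin θ = C:  0.2251·cos θ + -0.4592·sin θ = -0.3545
  √(A²+B²)=0.5114;  θ1 = -1.1150+2.3368 ≈ 1.2218
rotate P by −φ2: (-0.0149, 0.0607, -0.4592)
  e−x'=0.1949;  (l²−L²−(e−x')²−y'²−z²)/2L = -0.3003
  θ2 = atan2(B,A) + arccos(C/0.4989) = 1.0474
φ3=240.0° → target in arm frame (0.0600, -0.0174)
  A cos θ + B sin θ = C:  0.1200·cos θ + -0.4592·sin θ = -0.1653
  θ3 = atan2(B,A) + arccos(C/0.4746) = 0.6112

θ₁ = 1.2218, θ₂ = 1.0474, θ₃ = 0.6112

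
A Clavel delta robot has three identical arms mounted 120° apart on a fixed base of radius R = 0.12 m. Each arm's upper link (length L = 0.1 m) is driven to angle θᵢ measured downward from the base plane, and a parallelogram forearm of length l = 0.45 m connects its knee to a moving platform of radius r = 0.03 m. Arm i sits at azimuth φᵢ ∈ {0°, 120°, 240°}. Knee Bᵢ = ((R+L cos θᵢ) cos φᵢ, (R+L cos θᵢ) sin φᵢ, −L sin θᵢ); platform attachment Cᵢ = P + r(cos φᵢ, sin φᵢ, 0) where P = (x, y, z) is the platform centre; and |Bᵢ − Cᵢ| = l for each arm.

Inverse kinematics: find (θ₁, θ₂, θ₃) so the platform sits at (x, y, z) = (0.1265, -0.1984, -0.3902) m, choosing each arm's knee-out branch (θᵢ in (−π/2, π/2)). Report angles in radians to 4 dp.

θ₁ = -0.0875, θ₂ = 1.3959, θ₃ = -0.0005

arm 1 (φ=0.0°): x'=0.1265, y'=-0.1984
  e−x'=-0.0365;  (l²−L²−(e−x')²−y'²−z²)/2L = -0.0023
  √(A²+B²)=0.3919;  θ1 = -1.6641+1.5765 ≈ -0.0875
φ2=120.0° → target in arm frame (-0.2351, -0.0104)
  A cos θ + B sin θ = C:  0.3251·cos θ + -0.3902·sin θ = -0.3277
  √(A²+B²)=0.5079;  θ2 = -0.8762+2.2721 ≈ 1.3959
rotate P by −φ3: (0.1086, 0.2088, -0.3902)
  A=-0.0186, B=-0.3902, C=(l²−L²−A²−y'²−z²)/(2L)=-0.0184
  θ3 = atan2(B,A) + arccos(C/0.3906) = -0.0005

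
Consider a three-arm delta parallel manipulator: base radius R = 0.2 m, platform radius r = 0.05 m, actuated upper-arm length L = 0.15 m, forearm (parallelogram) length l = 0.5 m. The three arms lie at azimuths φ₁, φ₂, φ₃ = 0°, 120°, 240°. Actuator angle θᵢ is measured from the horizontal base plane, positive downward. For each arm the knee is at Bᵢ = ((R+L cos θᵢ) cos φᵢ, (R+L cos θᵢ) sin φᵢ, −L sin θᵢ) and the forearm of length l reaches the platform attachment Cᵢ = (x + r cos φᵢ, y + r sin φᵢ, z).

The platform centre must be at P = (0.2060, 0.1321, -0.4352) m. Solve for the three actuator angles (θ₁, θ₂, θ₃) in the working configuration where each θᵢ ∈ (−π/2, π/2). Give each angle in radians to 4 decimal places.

θ₁ = -0.2614, θ₂ = 0.6112, θ₃ = 1.3968

φ1=0.0° → target in arm frame (0.2060, 0.1321)
  e−x'=-0.0560;  (l²−L²−(e−x')²−y'²−z²)/2L = 0.0584
  θ1 = atan2(B,A) + arccos(C/0.4388) = -0.2614
rotate P by −φ2: (0.0114, -0.2445, -0.4352)
  e−x'=0.1386;  (l²−L²−(e−x')²−y'²−z²)/2L = -0.1362
  θ2 = atan2(B,A) + arccos(C/0.4567) = 0.6112
arm 3 (φ=240.0°): x'=-0.2174, y'=0.1124
  A cos θ + B sin θ = C:  0.3674·cos θ + -0.4352·sin θ = -0.3650
  γ=atan2(-0.4352,0.3674)=-0.8697;  ψ=arccos(-0.6409)=2.2665;  θ3=γ+ψ≈1.3968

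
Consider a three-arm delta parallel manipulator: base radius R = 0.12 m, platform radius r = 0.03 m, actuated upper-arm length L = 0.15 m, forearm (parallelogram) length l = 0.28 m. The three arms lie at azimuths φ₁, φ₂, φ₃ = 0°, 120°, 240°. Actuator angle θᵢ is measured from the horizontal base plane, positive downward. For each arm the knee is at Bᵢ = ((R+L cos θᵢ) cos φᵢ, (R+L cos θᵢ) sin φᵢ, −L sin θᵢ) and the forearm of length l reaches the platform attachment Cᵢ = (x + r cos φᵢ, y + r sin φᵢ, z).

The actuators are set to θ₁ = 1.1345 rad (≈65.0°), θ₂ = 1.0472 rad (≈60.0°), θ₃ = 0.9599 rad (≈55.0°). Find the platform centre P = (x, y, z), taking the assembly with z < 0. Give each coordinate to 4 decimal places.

(-0.0205, -0.0114, -0.3551)

φ1=0.0°: virtual centre (0.1534, 0.0000, -0.1359), radius l
arm 2 at φ=120.0°: e+L cos θ2 = 0.1650;  S2 = (-0.0825, 0.1429, -0.1299)
arm 3 at φ=240.0°: e+L cos θ3 = 0.1760;  S3 = (-0.0880, -0.1525, -0.1229)
subtract pairs → two planes through P
[-0.4718 0.2858 0.0121]·P = 0.0021;  [-0.4828 -0.3049 0.0262]·P = 0.0041
det = 0.2818;  x = -0.0064+0.0396z,  y = -0.0032+0.0231z
quadratic in z: (1.0021)z²+(0.2591)z+(-0.0344)=0, √Δ=0.4527 → z ∈ {-0.3551, 0.0966}; z = -0.3551 (taking z<0)
x = -0.0205, y = -0.0114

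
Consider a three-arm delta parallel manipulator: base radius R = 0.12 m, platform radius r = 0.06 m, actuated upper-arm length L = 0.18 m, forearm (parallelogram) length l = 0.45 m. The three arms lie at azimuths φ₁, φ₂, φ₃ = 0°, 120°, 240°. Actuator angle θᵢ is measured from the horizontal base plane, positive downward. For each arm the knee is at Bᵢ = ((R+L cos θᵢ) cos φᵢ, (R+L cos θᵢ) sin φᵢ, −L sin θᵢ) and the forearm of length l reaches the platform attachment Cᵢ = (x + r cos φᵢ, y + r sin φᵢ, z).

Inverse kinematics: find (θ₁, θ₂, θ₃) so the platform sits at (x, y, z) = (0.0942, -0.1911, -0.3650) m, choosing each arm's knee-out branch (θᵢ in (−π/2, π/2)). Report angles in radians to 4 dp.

φ1=0.0° → target in arm frame (0.0942, -0.1911)
  e−x'=-0.0342;  (l²−L²−(e−x')²−y'²−z²)/2L = -0.0023
  θ1 = atan2(B,A) + arccos(C/0.3666) = -0.0873
arm 2 (φ=120.0°): x'=-0.2126, y'=0.0140
  A=0.2726, B=-0.3650, C=(l²−L²−A²−y'²−z²)/(2L)=-0.1045
  √(A²+B²)=0.4556;  θ2 = -0.9293+1.8023 ≈ 0.8730
rotate P by −φ3: (0.1184, 0.1771, -0.3650)
  e−x'=-0.0584;  (l²−L²−(e−x')²−y'²−z²)/2L = 0.0058
  γ=atan2(-0.3650,-0.0584)=-1.7294;  ψ=arccos(0.0157)=1.5551;  θ3=γ+ψ≈-0.1744

θ₁ = -0.0873, θ₂ = 0.8730, θ₃ = -0.1744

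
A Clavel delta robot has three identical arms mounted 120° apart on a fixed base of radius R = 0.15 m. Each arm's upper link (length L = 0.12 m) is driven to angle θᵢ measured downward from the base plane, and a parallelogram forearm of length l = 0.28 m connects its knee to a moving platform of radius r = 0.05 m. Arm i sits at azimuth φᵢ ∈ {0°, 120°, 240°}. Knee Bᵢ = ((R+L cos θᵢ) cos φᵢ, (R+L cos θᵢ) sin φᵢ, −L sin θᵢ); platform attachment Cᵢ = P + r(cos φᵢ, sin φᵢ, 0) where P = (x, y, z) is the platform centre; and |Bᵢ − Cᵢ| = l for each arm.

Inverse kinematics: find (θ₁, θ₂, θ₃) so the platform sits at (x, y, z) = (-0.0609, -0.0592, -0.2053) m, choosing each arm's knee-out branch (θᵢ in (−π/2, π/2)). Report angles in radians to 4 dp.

arm 1 (φ=0.0°): x'=-0.0609, y'=-0.0592
  A=0.1609, B=-0.2053, C=(l²−L²−A²−y'²−z²)/(2L)=-0.0314
  θ1 = atan2(B,A) + arccos(C/0.2608) = 0.7855
rotate P by −φ2: (-0.0208, 0.0823, -0.2053)
  e−x'=0.1208;  (l²−L²−(e−x')²−y'²−z²)/2L = 0.0020
  γ=atan2(-0.2053,0.1208)=-1.0389;  ψ=arccos(0.0083)=1.5625;  θ2=γ+ψ≈0.5236
φ3=240.0° → target in arm frame (0.0817, -0.0231)
  A=0.0183, B=-0.2053, C=(l²−L²−A²−y'²−z²)/(2L)=0.0874
  γ=atan2(-0.2053,0.0183)=-1.4820;  ψ=arccos(0.4242)=1.1328;  θ3=γ+ψ≈-0.3492

θ₁ = 0.7855, θ₂ = 0.5236, θ₃ = -0.3492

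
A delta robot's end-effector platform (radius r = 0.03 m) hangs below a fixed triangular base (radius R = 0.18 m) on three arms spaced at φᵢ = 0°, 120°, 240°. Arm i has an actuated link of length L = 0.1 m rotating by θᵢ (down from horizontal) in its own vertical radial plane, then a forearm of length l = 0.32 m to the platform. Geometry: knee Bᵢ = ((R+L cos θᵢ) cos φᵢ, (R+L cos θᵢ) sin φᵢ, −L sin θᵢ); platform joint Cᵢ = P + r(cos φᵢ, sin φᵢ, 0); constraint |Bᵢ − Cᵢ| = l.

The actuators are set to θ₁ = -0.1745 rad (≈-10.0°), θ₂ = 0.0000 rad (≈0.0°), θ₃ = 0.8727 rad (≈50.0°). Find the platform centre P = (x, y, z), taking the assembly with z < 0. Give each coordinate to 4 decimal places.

centre 1 = (0.2485·cos0.0°, 0.2485·sin0.0°, 0.0174) = (0.2485, 0.0000, 0.0174)
φ2=120.0°: virtual centre (-0.1250, 0.2165, 0.0000), radius l
φ3=240.0°: virtual centre (-0.1071, -0.1856, -0.0766), radius l
|centre ₂|²−|centre ₁|² = 0.0005;  |centre ₃|²−|centre ₁|² = -0.0103
[-0.7470 0.4330 -0.0347]·P = 0.0005;  [-0.7112 -0.3711 -0.1879]·P = -0.0103
Cramer: x(z) = 0.0073-0.1611z;  y(z) = 0.0137-0.1977z
quadratic in z: (1.0650)z²+(0.0376)z+(-0.0437)=0, √Δ=0.4333 → z ∈ {-0.2211, 0.1858}; z = -0.2211 (taking z<0)
x = 0.0429, y = 0.0574

(0.0429, 0.0574, -0.2211)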